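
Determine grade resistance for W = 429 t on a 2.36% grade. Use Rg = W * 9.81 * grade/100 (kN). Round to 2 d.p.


Rg = W * 9.81 * grade / 100
Rg = 429 * 9.81 * 2.36 / 100
Rg = 4208.49 * 0.0236
Rg = 99.32 kN

99.32


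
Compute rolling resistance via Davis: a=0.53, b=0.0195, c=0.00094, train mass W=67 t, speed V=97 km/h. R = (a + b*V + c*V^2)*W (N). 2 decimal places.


b*V = 0.0195 * 97 = 1.8915
c*V^2 = 0.00094 * 9409 = 8.84446
R_per_t = 0.53 + 1.8915 + 8.84446 = 11.26596 N/t
R_total = 11.26596 * 67 = 754.82 N

754.82


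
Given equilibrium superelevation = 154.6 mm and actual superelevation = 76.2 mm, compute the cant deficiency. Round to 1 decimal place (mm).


Cant deficiency = equilibrium cant - actual cant
CD = 154.6 - 76.2
CD = 78.4 mm

78.4


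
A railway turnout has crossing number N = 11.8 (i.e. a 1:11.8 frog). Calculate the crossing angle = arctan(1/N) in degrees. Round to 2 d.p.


1/N = 1/11.8 = 0.084746
angle = arctan(0.084746) = 0.084544 rad
angle = 0.084544 * 180/pi = 4.84 degrees

4.84


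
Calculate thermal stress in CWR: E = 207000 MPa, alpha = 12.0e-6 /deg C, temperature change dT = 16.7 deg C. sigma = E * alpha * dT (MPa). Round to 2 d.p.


sigma = E * alpha * dT
sigma = 207000 * 12.0e-6 * 16.7
sigma = 2.484 * 16.7
sigma = 41.48 MPa

41.48


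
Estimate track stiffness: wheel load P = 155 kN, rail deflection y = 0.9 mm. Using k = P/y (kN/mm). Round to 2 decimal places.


Track stiffness k = P / y
k = 155 / 0.9
k = 172.22 kN/mm

172.22


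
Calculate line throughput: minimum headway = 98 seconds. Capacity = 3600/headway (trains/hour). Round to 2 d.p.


Capacity = 3600 / headway
Capacity = 3600 / 98
Capacity = 36.73 trains/hour

36.73


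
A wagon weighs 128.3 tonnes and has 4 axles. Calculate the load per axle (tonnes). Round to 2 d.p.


Load per axle = total weight / number of axles
Load = 128.3 / 4
Load = 32.08 tonnes

32.08


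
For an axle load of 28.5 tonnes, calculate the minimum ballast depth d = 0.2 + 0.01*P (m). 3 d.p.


d = 0.2 + 0.01 * 28.5
d = 0.2 + 0.285
d = 0.485 m

0.485


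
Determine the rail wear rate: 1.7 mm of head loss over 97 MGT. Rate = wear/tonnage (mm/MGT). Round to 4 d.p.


Wear rate = total wear / cumulative tonnage
Rate = 1.7 / 97
Rate = 0.0175 mm/MGT

0.0175


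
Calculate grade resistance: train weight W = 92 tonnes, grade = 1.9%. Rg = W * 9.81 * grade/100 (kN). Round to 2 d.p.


Rg = W * 9.81 * grade / 100
Rg = 92 * 9.81 * 1.9 / 100
Rg = 902.52 * 0.019
Rg = 17.15 kN

17.15


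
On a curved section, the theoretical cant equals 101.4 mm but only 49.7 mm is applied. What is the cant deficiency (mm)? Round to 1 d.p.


Cant deficiency = equilibrium cant - actual cant
CD = 101.4 - 49.7
CD = 51.7 mm

51.7


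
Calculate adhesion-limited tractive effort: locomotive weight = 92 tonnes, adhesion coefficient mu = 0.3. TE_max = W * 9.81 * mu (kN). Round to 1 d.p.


TE_max = W * g * mu
TE_max = 92 * 9.81 * 0.3
TE_max = 902.52 * 0.3
TE_max = 270.8 kN

270.8


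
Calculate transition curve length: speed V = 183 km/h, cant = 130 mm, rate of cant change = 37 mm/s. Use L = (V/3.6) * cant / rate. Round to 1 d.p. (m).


Convert speed: V = 183 / 3.6 = 50.8333 m/s
L = 50.8333 * 130 / 37
L = 6608.3333 / 37
L = 178.6 m

178.6


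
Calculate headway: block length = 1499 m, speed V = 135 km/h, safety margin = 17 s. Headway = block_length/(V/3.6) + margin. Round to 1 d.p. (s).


V = 135 / 3.6 = 37.5 m/s
Block traversal time = 1499 / 37.5 = 39.9733 s
Headway = 39.9733 + 17
Headway = 57.0 s

57.0


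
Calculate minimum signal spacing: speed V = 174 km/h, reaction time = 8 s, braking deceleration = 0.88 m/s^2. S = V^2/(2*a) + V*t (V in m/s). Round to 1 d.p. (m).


V = 174 / 3.6 = 48.3333 m/s
Braking distance = 48.3333^2 / (2*0.88) = 1327.3359 m
Sighting distance = 48.3333 * 8 = 386.6667 m
S = 1327.3359 + 386.6667 = 1714.0 m

1714.0


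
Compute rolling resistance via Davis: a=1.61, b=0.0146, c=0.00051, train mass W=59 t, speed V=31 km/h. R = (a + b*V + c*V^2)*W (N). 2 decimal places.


b*V = 0.0146 * 31 = 0.4526
c*V^2 = 0.00051 * 961 = 0.49011
R_per_t = 1.61 + 0.4526 + 0.49011 = 2.55271 N/t
R_total = 2.55271 * 59 = 150.61 N

150.61


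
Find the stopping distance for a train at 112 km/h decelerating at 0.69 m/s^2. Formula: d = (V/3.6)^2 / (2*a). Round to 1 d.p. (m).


Convert speed: V = 112 / 3.6 = 31.1111 m/s
V^2 = 967.9012
d = 967.9012 / (2 * 0.69)
d = 967.9012 / 1.38
d = 701.4 m

701.4


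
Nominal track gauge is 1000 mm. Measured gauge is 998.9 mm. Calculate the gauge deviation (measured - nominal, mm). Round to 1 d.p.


Deviation = measured - nominal
Deviation = 998.9 - 1000
Deviation = -1.1 mm

-1.1


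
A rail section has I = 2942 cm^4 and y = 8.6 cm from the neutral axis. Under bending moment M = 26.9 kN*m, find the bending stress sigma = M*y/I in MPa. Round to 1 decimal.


Convert units:
M = 26.9 kN*m = 26900000 N*mm
y = 8.6 cm = 86 mm
I = 2942 cm^4 = 29420000 mm^4
sigma = 26900000 * 86 / 29420000
sigma = 78.6 MPa

78.6


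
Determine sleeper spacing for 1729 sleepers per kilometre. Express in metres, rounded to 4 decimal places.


Spacing = 1000 m / number of sleepers
Spacing = 1000 / 1729
Spacing = 0.5784 m

0.5784


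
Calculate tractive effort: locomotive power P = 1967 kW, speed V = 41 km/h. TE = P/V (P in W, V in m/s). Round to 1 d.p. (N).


Convert: P = 1967 kW = 1967000 W
V = 41 / 3.6 = 11.3889 m/s
TE = 1967000 / 11.3889
TE = 172712.2 N

172712.2


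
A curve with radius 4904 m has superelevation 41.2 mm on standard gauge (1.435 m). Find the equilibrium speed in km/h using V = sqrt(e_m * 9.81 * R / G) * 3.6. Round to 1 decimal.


Convert cant: e = 41.2 mm = 0.0412 m
V_ms = sqrt(0.0412 * 9.81 * 4904 / 1.435)
V_ms = sqrt(1381.226124) = 37.1649 m/s
V = 37.1649 * 3.6 = 133.8 km/h

133.8


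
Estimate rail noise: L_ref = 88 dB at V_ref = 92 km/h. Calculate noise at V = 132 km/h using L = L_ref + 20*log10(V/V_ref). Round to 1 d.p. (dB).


V/V_ref = 132 / 92 = 1.434783
log10(1.434783) = 0.156786
20 * 0.156786 = 3.1357
L = 88 + 3.1357 = 91.1 dB

91.1


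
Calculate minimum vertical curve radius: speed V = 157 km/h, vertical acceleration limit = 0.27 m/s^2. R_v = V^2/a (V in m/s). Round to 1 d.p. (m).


Convert speed: V = 157 / 3.6 = 43.6111 m/s
V^2 = 1901.929 m^2/s^2
R_v = 1901.929 / 0.27
R_v = 7044.2 m

7044.2


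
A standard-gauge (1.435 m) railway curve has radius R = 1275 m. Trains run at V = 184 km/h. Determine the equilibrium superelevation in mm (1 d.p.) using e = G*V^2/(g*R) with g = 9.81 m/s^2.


Convert speed: V = 184 / 3.6 = 51.1111 m/s
Apply formula: e = 1.435 * 51.1111^2 / (9.81 * 1275)
e = 1.435 * 2612.3457 / 12507.75
e = 0.299711 m = 299.7 mm

299.7


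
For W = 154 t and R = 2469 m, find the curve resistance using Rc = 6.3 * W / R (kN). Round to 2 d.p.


Rc = 6.3 * W / R
Rc = 6.3 * 154 / 2469
Rc = 970.2 / 2469
Rc = 0.39 kN

0.39


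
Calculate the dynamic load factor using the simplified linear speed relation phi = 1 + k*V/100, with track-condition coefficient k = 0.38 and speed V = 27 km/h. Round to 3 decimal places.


phi = 1 + k * V / 100
phi = 1 + 0.38 * 27 / 100
phi = 1 + 0.1026
phi = 1.103

1.103


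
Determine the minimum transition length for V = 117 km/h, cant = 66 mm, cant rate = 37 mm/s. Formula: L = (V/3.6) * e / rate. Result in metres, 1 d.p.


Convert speed: V = 117 / 3.6 = 32.5 m/s
L = 32.5 * 66 / 37
L = 2145.0 / 37
L = 58.0 m

58.0


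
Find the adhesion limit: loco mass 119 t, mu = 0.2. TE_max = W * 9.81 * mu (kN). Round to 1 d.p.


TE_max = W * g * mu
TE_max = 119 * 9.81 * 0.2
TE_max = 1167.39 * 0.2
TE_max = 233.5 kN

233.5


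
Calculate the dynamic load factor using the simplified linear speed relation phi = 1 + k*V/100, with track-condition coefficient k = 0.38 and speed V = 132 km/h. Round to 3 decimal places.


phi = 1 + k * V / 100
phi = 1 + 0.38 * 132 / 100
phi = 1 + 0.5016
phi = 1.502

1.502


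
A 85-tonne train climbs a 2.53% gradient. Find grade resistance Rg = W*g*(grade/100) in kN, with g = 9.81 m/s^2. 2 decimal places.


Rg = W * 9.81 * grade / 100
Rg = 85 * 9.81 * 2.53 / 100
Rg = 833.85 * 0.0253
Rg = 21.10 kN

21.10


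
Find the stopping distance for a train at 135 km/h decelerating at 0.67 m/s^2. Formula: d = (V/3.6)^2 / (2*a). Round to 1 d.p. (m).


Convert speed: V = 135 / 3.6 = 37.5 m/s
V^2 = 1406.25
d = 1406.25 / (2 * 0.67)
d = 1406.25 / 1.34
d = 1049.4 m

1049.4


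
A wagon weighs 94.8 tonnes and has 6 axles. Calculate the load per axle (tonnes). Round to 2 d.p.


Load per axle = total weight / number of axles
Load = 94.8 / 6
Load = 15.80 tonnes

15.80


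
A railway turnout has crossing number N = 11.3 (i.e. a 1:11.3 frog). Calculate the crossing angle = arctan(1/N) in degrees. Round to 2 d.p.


1/N = 1/11.3 = 0.088496
angle = arctan(0.088496) = 0.088266 rad
angle = 0.088266 * 180/pi = 5.06 degrees

5.06


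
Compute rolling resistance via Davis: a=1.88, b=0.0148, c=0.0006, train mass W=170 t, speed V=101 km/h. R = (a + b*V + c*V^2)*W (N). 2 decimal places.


b*V = 0.0148 * 101 = 1.4948
c*V^2 = 0.0006 * 10201 = 6.1206
R_per_t = 1.88 + 1.4948 + 6.1206 = 9.4954 N/t
R_total = 9.4954 * 170 = 1614.22 N

1614.22


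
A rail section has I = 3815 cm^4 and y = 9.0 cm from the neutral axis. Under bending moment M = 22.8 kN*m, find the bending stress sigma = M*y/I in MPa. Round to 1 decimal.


Convert units:
M = 22.8 kN*m = 22800000 N*mm
y = 9.0 cm = 90 mm
I = 3815 cm^4 = 38150000 mm^4
sigma = 22800000 * 90 / 38150000
sigma = 53.8 MPa

53.8


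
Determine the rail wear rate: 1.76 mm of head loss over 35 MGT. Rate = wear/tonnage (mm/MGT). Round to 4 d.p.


Wear rate = total wear / cumulative tonnage
Rate = 1.76 / 35
Rate = 0.0503 mm/MGT

0.0503


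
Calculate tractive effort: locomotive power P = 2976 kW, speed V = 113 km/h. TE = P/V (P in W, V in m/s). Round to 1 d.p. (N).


Convert: P = 2976 kW = 2976000 W
V = 113 / 3.6 = 31.3889 m/s
TE = 2976000 / 31.3889
TE = 94810.6 N

94810.6


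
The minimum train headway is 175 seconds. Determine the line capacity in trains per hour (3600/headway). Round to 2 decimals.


Capacity = 3600 / headway
Capacity = 3600 / 175
Capacity = 20.57 trains/hour

20.57


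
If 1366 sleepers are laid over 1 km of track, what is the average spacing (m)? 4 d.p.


Spacing = 1000 m / number of sleepers
Spacing = 1000 / 1366
Spacing = 0.7321 m

0.7321


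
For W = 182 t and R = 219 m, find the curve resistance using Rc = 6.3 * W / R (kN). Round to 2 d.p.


Rc = 6.3 * W / R
Rc = 6.3 * 182 / 219
Rc = 1146.6 / 219
Rc = 5.24 kN

5.24


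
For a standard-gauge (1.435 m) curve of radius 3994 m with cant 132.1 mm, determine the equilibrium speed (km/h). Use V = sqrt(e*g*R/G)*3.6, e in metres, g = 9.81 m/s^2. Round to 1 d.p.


Convert cant: e = 132.1 mm = 0.1321 m
V_ms = sqrt(0.1321 * 9.81 * 3994 / 1.435)
V_ms = sqrt(3606.849194) = 60.057 m/s
V = 60.057 * 3.6 = 216.2 km/h

216.2


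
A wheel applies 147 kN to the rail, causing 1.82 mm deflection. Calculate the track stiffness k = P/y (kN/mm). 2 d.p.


Track stiffness k = P / y
k = 147 / 1.82
k = 80.77 kN/mm

80.77


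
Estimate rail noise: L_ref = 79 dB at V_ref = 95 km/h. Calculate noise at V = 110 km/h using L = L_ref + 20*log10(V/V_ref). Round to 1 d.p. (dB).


V/V_ref = 110 / 95 = 1.157895
log10(1.157895) = 0.063669
20 * 0.063669 = 1.2734
L = 79 + 1.2734 = 80.3 dB

80.3


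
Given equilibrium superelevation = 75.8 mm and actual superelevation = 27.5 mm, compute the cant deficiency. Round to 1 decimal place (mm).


Cant deficiency = equilibrium cant - actual cant
CD = 75.8 - 27.5
CD = 48.3 mm

48.3


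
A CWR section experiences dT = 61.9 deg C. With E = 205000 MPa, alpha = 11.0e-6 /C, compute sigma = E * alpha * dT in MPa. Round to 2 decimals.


sigma = E * alpha * dT
sigma = 205000 * 11.0e-6 * 61.9
sigma = 2.255 * 61.9
sigma = 139.58 MPa

139.58


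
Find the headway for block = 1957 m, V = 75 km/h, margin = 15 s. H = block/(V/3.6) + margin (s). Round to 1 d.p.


V = 75 / 3.6 = 20.8333 m/s
Block traversal time = 1957 / 20.8333 = 93.936 s
Headway = 93.936 + 15
Headway = 108.9 s

108.9


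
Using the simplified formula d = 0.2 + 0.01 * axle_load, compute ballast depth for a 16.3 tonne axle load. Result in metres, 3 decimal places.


d = 0.2 + 0.01 * 16.3
d = 0.2 + 0.163
d = 0.363 m

0.363


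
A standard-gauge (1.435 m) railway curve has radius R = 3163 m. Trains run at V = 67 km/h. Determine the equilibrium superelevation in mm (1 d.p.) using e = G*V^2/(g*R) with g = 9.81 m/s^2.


Convert speed: V = 67 / 3.6 = 18.6111 m/s
Apply formula: e = 1.435 * 18.6111^2 / (9.81 * 3163)
e = 1.435 * 346.3735 / 31029.03
e = 0.016019 m = 16.0 mm

16.0


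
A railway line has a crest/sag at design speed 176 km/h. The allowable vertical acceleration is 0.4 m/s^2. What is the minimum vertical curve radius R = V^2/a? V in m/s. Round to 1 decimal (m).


Convert speed: V = 176 / 3.6 = 48.8889 m/s
V^2 = 2390.1235 m^2/s^2
R_v = 2390.1235 / 0.4
R_v = 5975.3 m

5975.3


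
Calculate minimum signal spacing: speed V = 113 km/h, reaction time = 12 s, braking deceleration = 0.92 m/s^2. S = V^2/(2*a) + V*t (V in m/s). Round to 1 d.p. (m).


V = 113 / 3.6 = 31.3889 m/s
Braking distance = 31.3889^2 / (2*0.92) = 535.4687 m
Sighting distance = 31.3889 * 12 = 376.6667 m
S = 535.4687 + 376.6667 = 912.1 m

912.1


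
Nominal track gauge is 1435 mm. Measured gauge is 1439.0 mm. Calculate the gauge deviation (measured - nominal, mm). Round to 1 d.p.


Deviation = measured - nominal
Deviation = 1439.0 - 1435
Deviation = 4.0 mm

4.0


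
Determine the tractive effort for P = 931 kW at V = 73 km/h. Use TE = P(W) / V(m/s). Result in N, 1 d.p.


Convert: P = 931 kW = 931000 W
V = 73 / 3.6 = 20.2778 m/s
TE = 931000 / 20.2778
TE = 45912.3 N

45912.3


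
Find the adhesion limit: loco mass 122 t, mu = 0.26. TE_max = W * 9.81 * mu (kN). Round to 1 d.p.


TE_max = W * g * mu
TE_max = 122 * 9.81 * 0.26
TE_max = 1196.82 * 0.26
TE_max = 311.2 kN

311.2


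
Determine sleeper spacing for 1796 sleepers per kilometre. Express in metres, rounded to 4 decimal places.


Spacing = 1000 m / number of sleepers
Spacing = 1000 / 1796
Spacing = 0.5568 m

0.5568


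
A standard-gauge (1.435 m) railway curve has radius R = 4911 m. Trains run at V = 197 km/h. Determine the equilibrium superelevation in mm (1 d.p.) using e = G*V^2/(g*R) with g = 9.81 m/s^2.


Convert speed: V = 197 / 3.6 = 54.7222 m/s
Apply formula: e = 1.435 * 54.7222^2 / (9.81 * 4911)
e = 1.435 * 2994.5216 / 48176.91
e = 0.089195 m = 89.2 mm

89.2


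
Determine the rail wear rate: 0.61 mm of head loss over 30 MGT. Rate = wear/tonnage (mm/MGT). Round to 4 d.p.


Wear rate = total wear / cumulative tonnage
Rate = 0.61 / 30
Rate = 0.0203 mm/MGT

0.0203


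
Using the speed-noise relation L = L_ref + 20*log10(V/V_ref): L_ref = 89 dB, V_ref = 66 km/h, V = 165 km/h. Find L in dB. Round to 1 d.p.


V/V_ref = 165 / 66 = 2.5
log10(2.5) = 0.39794
20 * 0.39794 = 7.9588
L = 89 + 7.9588 = 97.0 dB

97.0


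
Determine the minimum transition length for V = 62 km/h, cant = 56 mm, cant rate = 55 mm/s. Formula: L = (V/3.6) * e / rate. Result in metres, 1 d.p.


Convert speed: V = 62 / 3.6 = 17.2222 m/s
L = 17.2222 * 56 / 55
L = 964.4444 / 55
L = 17.5 m

17.5


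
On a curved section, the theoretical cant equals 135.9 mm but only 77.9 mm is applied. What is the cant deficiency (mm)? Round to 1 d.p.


Cant deficiency = equilibrium cant - actual cant
CD = 135.9 - 77.9
CD = 58.0 mm

58.0


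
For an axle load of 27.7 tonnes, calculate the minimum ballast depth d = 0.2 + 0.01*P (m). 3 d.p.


d = 0.2 + 0.01 * 27.7
d = 0.2 + 0.277
d = 0.477 m

0.477


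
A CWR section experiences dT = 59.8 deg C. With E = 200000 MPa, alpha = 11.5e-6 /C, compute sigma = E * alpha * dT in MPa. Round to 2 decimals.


sigma = E * alpha * dT
sigma = 200000 * 11.5e-6 * 59.8
sigma = 2.3 * 59.8
sigma = 137.54 MPa

137.54


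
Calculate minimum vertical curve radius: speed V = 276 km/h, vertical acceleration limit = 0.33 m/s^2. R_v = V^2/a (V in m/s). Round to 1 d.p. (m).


Convert speed: V = 276 / 3.6 = 76.6667 m/s
V^2 = 5877.7778 m^2/s^2
R_v = 5877.7778 / 0.33
R_v = 17811.4 m

17811.4


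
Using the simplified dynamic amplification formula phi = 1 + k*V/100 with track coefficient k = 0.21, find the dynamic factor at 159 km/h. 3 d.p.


phi = 1 + k * V / 100
phi = 1 + 0.21 * 159 / 100
phi = 1 + 0.3339
phi = 1.334

1.334


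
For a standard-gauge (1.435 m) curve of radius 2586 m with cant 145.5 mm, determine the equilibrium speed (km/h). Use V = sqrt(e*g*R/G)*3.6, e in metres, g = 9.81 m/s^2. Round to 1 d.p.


Convert cant: e = 145.5 mm = 0.1455 m
V_ms = sqrt(0.1455 * 9.81 * 2586 / 1.435)
V_ms = sqrt(2572.223017) = 50.7171 m/s
V = 50.7171 * 3.6 = 182.6 km/h

182.6


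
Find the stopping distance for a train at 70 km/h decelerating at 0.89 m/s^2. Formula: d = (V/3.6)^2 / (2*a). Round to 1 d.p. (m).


Convert speed: V = 70 / 3.6 = 19.4444 m/s
V^2 = 378.0864
d = 378.0864 / (2 * 0.89)
d = 378.0864 / 1.78
d = 212.4 m

212.4


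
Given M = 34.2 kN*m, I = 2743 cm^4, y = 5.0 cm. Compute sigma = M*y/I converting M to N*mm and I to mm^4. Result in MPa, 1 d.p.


Convert units:
M = 34.2 kN*m = 34200000 N*mm
y = 5.0 cm = 50 mm
I = 2743 cm^4 = 27430000 mm^4
sigma = 34200000 * 50 / 27430000
sigma = 62.3 MPa

62.3


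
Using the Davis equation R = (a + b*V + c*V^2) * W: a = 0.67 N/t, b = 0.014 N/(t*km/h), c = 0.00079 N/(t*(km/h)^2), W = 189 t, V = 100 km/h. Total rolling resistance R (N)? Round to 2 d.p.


b*V = 0.014 * 100 = 1.4
c*V^2 = 0.00079 * 10000 = 7.9
R_per_t = 0.67 + 1.4 + 7.9 = 9.97 N/t
R_total = 9.97 * 189 = 1884.33 N

1884.33


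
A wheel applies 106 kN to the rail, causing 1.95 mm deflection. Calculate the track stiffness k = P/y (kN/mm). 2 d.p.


Track stiffness k = P / y
k = 106 / 1.95
k = 54.36 kN/mm

54.36


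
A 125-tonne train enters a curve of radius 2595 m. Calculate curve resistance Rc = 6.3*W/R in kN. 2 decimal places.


Rc = 6.3 * W / R
Rc = 6.3 * 125 / 2595
Rc = 787.5 / 2595
Rc = 0.30 kN

0.30


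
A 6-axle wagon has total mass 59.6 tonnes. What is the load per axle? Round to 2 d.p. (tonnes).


Load per axle = total weight / number of axles
Load = 59.6 / 6
Load = 9.93 tonnes

9.93


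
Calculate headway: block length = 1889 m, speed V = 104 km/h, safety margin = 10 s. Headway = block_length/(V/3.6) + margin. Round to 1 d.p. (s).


V = 104 / 3.6 = 28.8889 m/s
Block traversal time = 1889 / 28.8889 = 65.3885 s
Headway = 65.3885 + 10
Headway = 75.4 s

75.4


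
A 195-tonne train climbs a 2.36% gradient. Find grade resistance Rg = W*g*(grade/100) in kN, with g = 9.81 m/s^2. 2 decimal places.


Rg = W * 9.81 * grade / 100
Rg = 195 * 9.81 * 2.36 / 100
Rg = 1912.95 * 0.0236
Rg = 45.15 kN

45.15


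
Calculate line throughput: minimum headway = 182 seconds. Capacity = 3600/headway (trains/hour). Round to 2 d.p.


Capacity = 3600 / headway
Capacity = 3600 / 182
Capacity = 19.78 trains/hour

19.78


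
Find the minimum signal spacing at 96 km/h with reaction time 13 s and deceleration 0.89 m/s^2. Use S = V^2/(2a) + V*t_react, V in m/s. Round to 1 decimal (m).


V = 96 / 3.6 = 26.6667 m/s
Braking distance = 26.6667^2 / (2*0.89) = 399.5006 m
Sighting distance = 26.6667 * 13 = 346.6667 m
S = 399.5006 + 346.6667 = 746.2 m

746.2


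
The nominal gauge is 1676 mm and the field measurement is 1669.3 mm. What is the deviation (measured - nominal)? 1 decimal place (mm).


Deviation = measured - nominal
Deviation = 1669.3 - 1676
Deviation = -6.7 mm

-6.7


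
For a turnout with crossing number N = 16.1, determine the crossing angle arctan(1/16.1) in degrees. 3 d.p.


1/N = 1/16.1 = 0.062112
angle = arctan(0.062112) = 0.062032 rad
angle = 0.062032 * 180/pi = 3.554 degrees

3.554


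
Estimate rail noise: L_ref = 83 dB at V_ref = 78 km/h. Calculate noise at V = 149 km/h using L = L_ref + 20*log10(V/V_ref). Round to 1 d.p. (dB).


V/V_ref = 149 / 78 = 1.910256
log10(1.910256) = 0.281092
20 * 0.281092 = 5.6218
L = 83 + 5.6218 = 88.6 dB

88.6


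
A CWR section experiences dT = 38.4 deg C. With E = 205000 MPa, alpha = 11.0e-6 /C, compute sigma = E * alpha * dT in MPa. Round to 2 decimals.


sigma = E * alpha * dT
sigma = 205000 * 11.0e-6 * 38.4
sigma = 2.255 * 38.4
sigma = 86.59 MPa

86.59


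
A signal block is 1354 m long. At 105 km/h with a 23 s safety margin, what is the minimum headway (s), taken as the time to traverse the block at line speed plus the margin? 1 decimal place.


V = 105 / 3.6 = 29.1667 m/s
Block traversal time = 1354 / 29.1667 = 46.4229 s
Headway = 46.4229 + 23
Headway = 69.4 s

69.4


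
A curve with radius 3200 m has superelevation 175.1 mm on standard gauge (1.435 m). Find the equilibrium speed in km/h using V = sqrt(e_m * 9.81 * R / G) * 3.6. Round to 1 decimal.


Convert cant: e = 175.1 mm = 0.1751 m
V_ms = sqrt(0.1751 * 9.81 * 3200 / 1.435)
V_ms = sqrt(3830.480279) = 61.8909 m/s
V = 61.8909 * 3.6 = 222.8 km/h

222.8


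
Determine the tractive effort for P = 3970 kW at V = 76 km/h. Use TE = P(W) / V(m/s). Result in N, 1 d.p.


Convert: P = 3970 kW = 3970000 W
V = 76 / 3.6 = 21.1111 m/s
TE = 3970000 / 21.1111
TE = 188052.6 N

188052.6


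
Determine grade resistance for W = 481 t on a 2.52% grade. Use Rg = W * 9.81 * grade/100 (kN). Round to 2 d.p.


Rg = W * 9.81 * grade / 100
Rg = 481 * 9.81 * 2.52 / 100
Rg = 4718.61 * 0.0252
Rg = 118.91 kN

118.91


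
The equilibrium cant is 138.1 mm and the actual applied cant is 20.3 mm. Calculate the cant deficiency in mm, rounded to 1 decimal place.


Cant deficiency = equilibrium cant - actual cant
CD = 138.1 - 20.3
CD = 117.8 mm

117.8


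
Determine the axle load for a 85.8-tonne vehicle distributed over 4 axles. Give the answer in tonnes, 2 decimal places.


Load per axle = total weight / number of axles
Load = 85.8 / 4
Load = 21.45 tonnes

21.45


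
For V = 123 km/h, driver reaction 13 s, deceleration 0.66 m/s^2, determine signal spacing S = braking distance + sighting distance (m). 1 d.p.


V = 123 / 3.6 = 34.1667 m/s
Braking distance = 34.1667^2 / (2*0.66) = 884.3645 m
Sighting distance = 34.1667 * 13 = 444.1667 m
S = 884.3645 + 444.1667 = 1328.5 m

1328.5


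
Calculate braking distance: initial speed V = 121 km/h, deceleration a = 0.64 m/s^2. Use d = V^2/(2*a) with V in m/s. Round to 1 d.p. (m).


Convert speed: V = 121 / 3.6 = 33.6111 m/s
V^2 = 1129.7068
d = 1129.7068 / (2 * 0.64)
d = 1129.7068 / 1.28
d = 882.6 m

882.6


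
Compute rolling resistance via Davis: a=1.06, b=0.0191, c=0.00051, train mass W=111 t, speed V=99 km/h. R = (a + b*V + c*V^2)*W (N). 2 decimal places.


b*V = 0.0191 * 99 = 1.8909
c*V^2 = 0.00051 * 9801 = 4.99851
R_per_t = 1.06 + 1.8909 + 4.99851 = 7.94941 N/t
R_total = 7.94941 * 111 = 882.38 N

882.38


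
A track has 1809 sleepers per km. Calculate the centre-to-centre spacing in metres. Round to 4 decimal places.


Spacing = 1000 m / number of sleepers
Spacing = 1000 / 1809
Spacing = 0.5528 m

0.5528


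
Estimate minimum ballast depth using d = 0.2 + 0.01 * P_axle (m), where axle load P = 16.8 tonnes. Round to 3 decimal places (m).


d = 0.2 + 0.01 * 16.8
d = 0.2 + 0.168
d = 0.368 m

0.368


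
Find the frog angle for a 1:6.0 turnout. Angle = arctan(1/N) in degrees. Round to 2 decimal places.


1/N = 1/6.0 = 0.166667
angle = arctan(0.166667) = 0.165149 rad
angle = 0.165149 * 180/pi = 9.46 degrees

9.46


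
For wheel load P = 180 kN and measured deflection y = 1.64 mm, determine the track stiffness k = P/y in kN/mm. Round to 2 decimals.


Track stiffness k = P / y
k = 180 / 1.64
k = 109.76 kN/mm

109.76


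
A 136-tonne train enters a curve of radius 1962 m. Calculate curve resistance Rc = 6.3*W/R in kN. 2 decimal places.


Rc = 6.3 * W / R
Rc = 6.3 * 136 / 1962
Rc = 856.8 / 1962
Rc = 0.44 kN

0.44


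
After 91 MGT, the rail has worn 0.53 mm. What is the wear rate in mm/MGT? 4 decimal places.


Wear rate = total wear / cumulative tonnage
Rate = 0.53 / 91
Rate = 0.0058 mm/MGT

0.0058


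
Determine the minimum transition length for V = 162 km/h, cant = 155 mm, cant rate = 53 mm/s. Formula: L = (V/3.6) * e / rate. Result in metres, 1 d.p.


Convert speed: V = 162 / 3.6 = 45.0 m/s
L = 45.0 * 155 / 53
L = 6975.0 / 53
L = 131.6 m

131.6


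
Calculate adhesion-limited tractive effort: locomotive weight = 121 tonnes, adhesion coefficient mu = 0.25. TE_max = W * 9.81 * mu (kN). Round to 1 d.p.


TE_max = W * g * mu
TE_max = 121 * 9.81 * 0.25
TE_max = 1187.01 * 0.25
TE_max = 296.8 kN

296.8


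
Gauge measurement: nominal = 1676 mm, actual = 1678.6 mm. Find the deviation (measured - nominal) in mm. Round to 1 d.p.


Deviation = measured - nominal
Deviation = 1678.6 - 1676
Deviation = 2.6 mm

2.6


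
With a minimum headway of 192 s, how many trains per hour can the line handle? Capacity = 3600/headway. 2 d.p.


Capacity = 3600 / headway
Capacity = 3600 / 192
Capacity = 18.75 trains/hour

18.75


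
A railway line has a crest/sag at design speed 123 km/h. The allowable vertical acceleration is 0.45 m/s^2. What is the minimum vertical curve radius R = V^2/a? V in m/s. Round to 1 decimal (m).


Convert speed: V = 123 / 3.6 = 34.1667 m/s
V^2 = 1167.3611 m^2/s^2
R_v = 1167.3611 / 0.45
R_v = 2594.1 m

2594.1


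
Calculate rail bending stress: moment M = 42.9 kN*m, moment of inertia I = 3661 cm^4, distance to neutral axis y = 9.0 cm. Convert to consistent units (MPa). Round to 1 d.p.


Convert units:
M = 42.9 kN*m = 42900000 N*mm
y = 9.0 cm = 90 mm
I = 3661 cm^4 = 36610000 mm^4
sigma = 42900000 * 90 / 36610000
sigma = 105.5 MPa

105.5


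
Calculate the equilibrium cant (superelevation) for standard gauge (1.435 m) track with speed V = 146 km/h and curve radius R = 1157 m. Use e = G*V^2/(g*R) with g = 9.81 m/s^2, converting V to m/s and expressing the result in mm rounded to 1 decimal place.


Convert speed: V = 146 / 3.6 = 40.5556 m/s
Apply formula: e = 1.435 * 40.5556^2 / (9.81 * 1157)
e = 1.435 * 1644.7531 / 11350.17
e = 0.207946 m = 207.9 mm

207.9


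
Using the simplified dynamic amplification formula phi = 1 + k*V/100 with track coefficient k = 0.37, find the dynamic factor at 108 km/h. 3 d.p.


phi = 1 + k * V / 100
phi = 1 + 0.37 * 108 / 100
phi = 1 + 0.3996
phi = 1.400

1.400


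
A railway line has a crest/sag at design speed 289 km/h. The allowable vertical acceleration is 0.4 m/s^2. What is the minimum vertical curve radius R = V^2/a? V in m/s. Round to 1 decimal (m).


Convert speed: V = 289 / 3.6 = 80.2778 m/s
V^2 = 6444.5216 m^2/s^2
R_v = 6444.5216 / 0.4
R_v = 16111.3 m

16111.3


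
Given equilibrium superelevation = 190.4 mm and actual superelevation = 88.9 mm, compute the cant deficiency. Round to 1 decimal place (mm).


Cant deficiency = equilibrium cant - actual cant
CD = 190.4 - 88.9
CD = 101.5 mm

101.5


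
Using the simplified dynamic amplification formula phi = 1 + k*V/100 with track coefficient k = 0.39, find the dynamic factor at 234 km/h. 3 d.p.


phi = 1 + k * V / 100
phi = 1 + 0.39 * 234 / 100
phi = 1 + 0.9126
phi = 1.913

1.913


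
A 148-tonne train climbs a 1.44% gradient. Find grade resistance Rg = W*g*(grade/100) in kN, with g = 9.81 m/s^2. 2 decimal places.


Rg = W * 9.81 * grade / 100
Rg = 148 * 9.81 * 1.44 / 100
Rg = 1451.88 * 0.0144
Rg = 20.91 kN

20.91


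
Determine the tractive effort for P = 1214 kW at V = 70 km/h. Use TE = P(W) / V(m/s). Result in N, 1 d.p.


Convert: P = 1214 kW = 1214000 W
V = 70 / 3.6 = 19.4444 m/s
TE = 1214000 / 19.4444
TE = 62434.3 N

62434.3


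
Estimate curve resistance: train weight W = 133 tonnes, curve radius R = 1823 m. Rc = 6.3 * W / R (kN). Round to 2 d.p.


Rc = 6.3 * W / R
Rc = 6.3 * 133 / 1823
Rc = 837.9 / 1823
Rc = 0.46 kN

0.46


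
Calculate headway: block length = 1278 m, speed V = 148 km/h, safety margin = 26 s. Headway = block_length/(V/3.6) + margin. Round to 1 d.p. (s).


V = 148 / 3.6 = 41.1111 m/s
Block traversal time = 1278 / 41.1111 = 31.0865 s
Headway = 31.0865 + 26
Headway = 57.1 s

57.1


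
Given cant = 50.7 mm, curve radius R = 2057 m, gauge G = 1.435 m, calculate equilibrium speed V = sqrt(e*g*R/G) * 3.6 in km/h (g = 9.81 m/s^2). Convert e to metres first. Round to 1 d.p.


Convert cant: e = 50.7 mm = 0.0507 m
V_ms = sqrt(0.0507 * 9.81 * 2057 / 1.435)
V_ms = sqrt(712.950466) = 26.7011 m/s
V = 26.7011 * 3.6 = 96.1 km/h

96.1


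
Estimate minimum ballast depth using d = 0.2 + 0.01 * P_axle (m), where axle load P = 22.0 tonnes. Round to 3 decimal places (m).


d = 0.2 + 0.01 * 22.0
d = 0.2 + 0.22
d = 0.420 m

0.420


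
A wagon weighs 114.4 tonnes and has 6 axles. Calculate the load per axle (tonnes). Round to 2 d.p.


Load per axle = total weight / number of axles
Load = 114.4 / 6
Load = 19.07 tonnes

19.07


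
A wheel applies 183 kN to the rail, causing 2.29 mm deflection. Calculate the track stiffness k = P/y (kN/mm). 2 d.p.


Track stiffness k = P / y
k = 183 / 2.29
k = 79.91 kN/mm

79.91


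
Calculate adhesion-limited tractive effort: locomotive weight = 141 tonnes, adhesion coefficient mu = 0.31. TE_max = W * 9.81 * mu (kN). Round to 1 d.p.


TE_max = W * g * mu
TE_max = 141 * 9.81 * 0.31
TE_max = 1383.21 * 0.31
TE_max = 428.8 kN

428.8


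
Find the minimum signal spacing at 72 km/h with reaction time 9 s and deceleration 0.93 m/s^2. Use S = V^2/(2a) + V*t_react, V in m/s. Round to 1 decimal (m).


V = 72 / 3.6 = 20.0 m/s
Braking distance = 20.0^2 / (2*0.93) = 215.0538 m
Sighting distance = 20.0 * 9 = 180.0 m
S = 215.0538 + 180.0 = 395.1 m

395.1


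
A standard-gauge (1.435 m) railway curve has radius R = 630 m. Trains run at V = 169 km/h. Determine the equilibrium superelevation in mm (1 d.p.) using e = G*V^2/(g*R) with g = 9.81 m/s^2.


Convert speed: V = 169 / 3.6 = 46.9444 m/s
Apply formula: e = 1.435 * 46.9444^2 / (9.81 * 630)
e = 1.435 * 2203.7809 / 6180.3
e = 0.511695 m = 511.7 mm

511.7


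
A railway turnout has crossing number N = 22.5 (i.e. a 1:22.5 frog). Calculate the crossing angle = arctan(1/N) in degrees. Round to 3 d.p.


1/N = 1/22.5 = 0.044444
angle = arctan(0.044444) = 0.044415 rad
angle = 0.044415 * 180/pi = 2.545 degrees

2.545


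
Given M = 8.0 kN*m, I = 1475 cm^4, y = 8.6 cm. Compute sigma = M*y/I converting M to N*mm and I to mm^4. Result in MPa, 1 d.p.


Convert units:
M = 8.0 kN*m = 8000000 N*mm
y = 8.6 cm = 86 mm
I = 1475 cm^4 = 14750000 mm^4
sigma = 8000000 * 86 / 14750000
sigma = 46.6 MPa

46.6


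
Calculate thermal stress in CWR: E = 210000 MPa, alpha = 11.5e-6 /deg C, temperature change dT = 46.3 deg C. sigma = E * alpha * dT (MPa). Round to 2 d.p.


sigma = E * alpha * dT
sigma = 210000 * 11.5e-6 * 46.3
sigma = 2.415 * 46.3
sigma = 111.81 MPa

111.81


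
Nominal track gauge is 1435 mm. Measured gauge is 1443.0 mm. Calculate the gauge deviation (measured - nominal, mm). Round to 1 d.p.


Deviation = measured - nominal
Deviation = 1443.0 - 1435
Deviation = 8.0 mm

8.0


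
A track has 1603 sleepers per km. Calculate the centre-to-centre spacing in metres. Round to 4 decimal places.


Spacing = 1000 m / number of sleepers
Spacing = 1000 / 1603
Spacing = 0.6238 m

0.6238


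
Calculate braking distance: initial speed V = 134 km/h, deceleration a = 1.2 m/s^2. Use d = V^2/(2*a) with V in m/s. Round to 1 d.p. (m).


Convert speed: V = 134 / 3.6 = 37.2222 m/s
V^2 = 1385.4938
d = 1385.4938 / (2 * 1.2)
d = 1385.4938 / 2.4
d = 577.3 m

577.3


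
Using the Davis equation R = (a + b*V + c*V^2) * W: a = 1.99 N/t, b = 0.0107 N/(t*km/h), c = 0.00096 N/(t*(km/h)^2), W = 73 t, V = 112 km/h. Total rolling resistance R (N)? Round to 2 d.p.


b*V = 0.0107 * 112 = 1.1984
c*V^2 = 0.00096 * 12544 = 12.04224
R_per_t = 1.99 + 1.1984 + 12.04224 = 15.23064 N/t
R_total = 15.23064 * 73 = 1111.84 N

1111.84


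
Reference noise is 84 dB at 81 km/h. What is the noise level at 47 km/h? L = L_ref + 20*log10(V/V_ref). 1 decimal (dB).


V/V_ref = 47 / 81 = 0.580247
log10(0.580247) = -0.236387
20 * -0.236387 = -4.7277
L = 84 + -4.7277 = 79.3 dB

79.3


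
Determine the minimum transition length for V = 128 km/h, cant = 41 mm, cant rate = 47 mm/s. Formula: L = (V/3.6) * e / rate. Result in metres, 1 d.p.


Convert speed: V = 128 / 3.6 = 35.5556 m/s
L = 35.5556 * 41 / 47
L = 1457.7778 / 47
L = 31.0 m

31.0


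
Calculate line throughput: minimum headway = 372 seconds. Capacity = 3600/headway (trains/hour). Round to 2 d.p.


Capacity = 3600 / headway
Capacity = 3600 / 372
Capacity = 9.68 trains/hour

9.68


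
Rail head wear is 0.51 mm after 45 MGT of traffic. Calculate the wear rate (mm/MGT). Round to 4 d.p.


Wear rate = total wear / cumulative tonnage
Rate = 0.51 / 45
Rate = 0.0113 mm/MGT

0.0113


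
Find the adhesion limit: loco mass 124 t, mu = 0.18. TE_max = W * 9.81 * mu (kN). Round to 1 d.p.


TE_max = W * g * mu
TE_max = 124 * 9.81 * 0.18
TE_max = 1216.44 * 0.18
TE_max = 219.0 kN

219.0


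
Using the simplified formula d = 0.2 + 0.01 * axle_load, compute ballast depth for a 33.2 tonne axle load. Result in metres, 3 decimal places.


d = 0.2 + 0.01 * 33.2
d = 0.2 + 0.332
d = 0.532 m

0.532


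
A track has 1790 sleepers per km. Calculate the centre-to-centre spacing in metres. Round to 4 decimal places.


Spacing = 1000 m / number of sleepers
Spacing = 1000 / 1790
Spacing = 0.5587 m

0.5587


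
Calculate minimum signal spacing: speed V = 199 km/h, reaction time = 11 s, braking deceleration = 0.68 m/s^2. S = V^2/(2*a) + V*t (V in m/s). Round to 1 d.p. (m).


V = 199 / 3.6 = 55.2778 m/s
Braking distance = 55.2778^2 / (2*0.68) = 2246.7888 m
Sighting distance = 55.2778 * 11 = 608.0556 m
S = 2246.7888 + 608.0556 = 2854.8 m

2854.8


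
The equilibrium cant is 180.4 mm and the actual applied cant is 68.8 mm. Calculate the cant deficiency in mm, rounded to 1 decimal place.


Cant deficiency = equilibrium cant - actual cant
CD = 180.4 - 68.8
CD = 111.6 mm

111.6


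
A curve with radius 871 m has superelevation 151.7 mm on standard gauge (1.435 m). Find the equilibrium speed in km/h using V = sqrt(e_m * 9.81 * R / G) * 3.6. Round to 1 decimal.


Convert cant: e = 151.7 mm = 0.1517 m
V_ms = sqrt(0.1517 * 9.81 * 871 / 1.435)
V_ms = sqrt(903.276771) = 30.0546 m/s
V = 30.0546 * 3.6 = 108.2 km/h

108.2


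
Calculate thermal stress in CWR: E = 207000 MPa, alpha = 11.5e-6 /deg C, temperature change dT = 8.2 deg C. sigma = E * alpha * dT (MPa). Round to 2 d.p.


sigma = E * alpha * dT
sigma = 207000 * 11.5e-6 * 8.2
sigma = 2.3805 * 8.2
sigma = 19.52 MPa

19.52


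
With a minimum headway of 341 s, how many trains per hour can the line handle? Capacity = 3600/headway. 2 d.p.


Capacity = 3600 / headway
Capacity = 3600 / 341
Capacity = 10.56 trains/hour

10.56


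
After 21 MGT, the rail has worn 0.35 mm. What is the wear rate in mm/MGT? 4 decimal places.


Wear rate = total wear / cumulative tonnage
Rate = 0.35 / 21
Rate = 0.0167 mm/MGT

0.0167


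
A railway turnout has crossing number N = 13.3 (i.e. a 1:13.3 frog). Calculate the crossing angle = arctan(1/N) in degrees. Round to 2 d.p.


1/N = 1/13.3 = 0.075188
angle = arctan(0.075188) = 0.075047 rad
angle = 0.075047 * 180/pi = 4.30 degrees

4.30


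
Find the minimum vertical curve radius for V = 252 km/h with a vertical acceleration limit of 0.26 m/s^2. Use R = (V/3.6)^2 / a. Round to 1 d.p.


Convert speed: V = 252 / 3.6 = 70.0 m/s
V^2 = 4900.0 m^2/s^2
R_v = 4900.0 / 0.26
R_v = 18846.2 m

18846.2


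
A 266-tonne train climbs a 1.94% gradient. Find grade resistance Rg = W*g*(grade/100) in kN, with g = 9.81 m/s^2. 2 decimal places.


Rg = W * 9.81 * grade / 100
Rg = 266 * 9.81 * 1.94 / 100
Rg = 2609.46 * 0.0194
Rg = 50.62 kN

50.62


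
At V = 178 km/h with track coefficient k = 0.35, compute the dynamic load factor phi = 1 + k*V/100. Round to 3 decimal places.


phi = 1 + k * V / 100
phi = 1 + 0.35 * 178 / 100
phi = 1 + 0.623
phi = 1.623

1.623


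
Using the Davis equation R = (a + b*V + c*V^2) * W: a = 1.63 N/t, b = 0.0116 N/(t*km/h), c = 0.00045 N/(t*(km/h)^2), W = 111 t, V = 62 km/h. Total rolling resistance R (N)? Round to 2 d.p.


b*V = 0.0116 * 62 = 0.7192
c*V^2 = 0.00045 * 3844 = 1.7298
R_per_t = 1.63 + 0.7192 + 1.7298 = 4.079 N/t
R_total = 4.079 * 111 = 452.77 N

452.77


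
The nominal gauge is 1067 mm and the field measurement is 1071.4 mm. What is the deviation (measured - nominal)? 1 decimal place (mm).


Deviation = measured - nominal
Deviation = 1071.4 - 1067
Deviation = 4.4 mm

4.4


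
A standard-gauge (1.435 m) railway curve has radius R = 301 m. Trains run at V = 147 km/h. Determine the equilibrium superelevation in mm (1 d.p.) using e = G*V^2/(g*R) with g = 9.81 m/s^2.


Convert speed: V = 147 / 3.6 = 40.8333 m/s
Apply formula: e = 1.435 * 40.8333^2 / (9.81 * 301)
e = 1.435 * 1667.3611 / 2952.81
e = 0.8103 m = 810.3 mm

810.3


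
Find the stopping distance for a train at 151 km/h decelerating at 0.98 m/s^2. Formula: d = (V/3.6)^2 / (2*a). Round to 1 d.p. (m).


Convert speed: V = 151 / 3.6 = 41.9444 m/s
V^2 = 1759.3364
d = 1759.3364 / (2 * 0.98)
d = 1759.3364 / 1.96
d = 897.6 m

897.6


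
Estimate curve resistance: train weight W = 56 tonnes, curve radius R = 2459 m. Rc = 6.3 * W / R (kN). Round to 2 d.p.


Rc = 6.3 * W / R
Rc = 6.3 * 56 / 2459
Rc = 352.8 / 2459
Rc = 0.14 kN

0.14


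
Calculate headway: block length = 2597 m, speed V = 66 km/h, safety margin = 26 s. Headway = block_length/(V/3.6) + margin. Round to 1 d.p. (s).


V = 66 / 3.6 = 18.3333 m/s
Block traversal time = 2597 / 18.3333 = 141.6545 s
Headway = 141.6545 + 26
Headway = 167.7 s

167.7


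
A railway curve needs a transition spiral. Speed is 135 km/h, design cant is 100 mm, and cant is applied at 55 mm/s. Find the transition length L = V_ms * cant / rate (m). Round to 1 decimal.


Convert speed: V = 135 / 3.6 = 37.5 m/s
L = 37.5 * 100 / 55
L = 3750.0 / 55
L = 68.2 m

68.2


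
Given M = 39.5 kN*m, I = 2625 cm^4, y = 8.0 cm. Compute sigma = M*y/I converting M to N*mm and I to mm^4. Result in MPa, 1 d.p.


Convert units:
M = 39.5 kN*m = 39500000 N*mm
y = 8.0 cm = 80 mm
I = 2625 cm^4 = 26250000 mm^4
sigma = 39500000 * 80 / 26250000
sigma = 120.4 MPa

120.4


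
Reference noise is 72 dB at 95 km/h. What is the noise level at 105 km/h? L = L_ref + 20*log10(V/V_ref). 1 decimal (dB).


V/V_ref = 105 / 95 = 1.105263
log10(1.105263) = 0.043466
20 * 0.043466 = 0.8693
L = 72 + 0.8693 = 72.9 dB

72.9


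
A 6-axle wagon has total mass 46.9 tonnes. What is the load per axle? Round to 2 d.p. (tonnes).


Load per axle = total weight / number of axles
Load = 46.9 / 6
Load = 7.82 tonnes

7.82


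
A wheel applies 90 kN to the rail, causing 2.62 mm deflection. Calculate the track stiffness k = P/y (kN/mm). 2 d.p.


Track stiffness k = P / y
k = 90 / 2.62
k = 34.35 kN/mm

34.35


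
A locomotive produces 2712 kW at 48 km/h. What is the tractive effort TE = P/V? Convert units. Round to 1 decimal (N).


Convert: P = 2712 kW = 2712000 W
V = 48 / 3.6 = 13.3333 m/s
TE = 2712000 / 13.3333
TE = 203400.0 N

203400.0


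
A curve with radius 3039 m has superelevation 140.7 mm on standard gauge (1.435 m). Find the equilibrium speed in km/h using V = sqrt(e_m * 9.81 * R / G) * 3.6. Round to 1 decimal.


Convert cant: e = 140.7 mm = 0.1407 m
V_ms = sqrt(0.1407 * 9.81 * 3039 / 1.435)
V_ms = sqrt(2923.088093) = 54.0656 m/s
V = 54.0656 * 3.6 = 194.6 km/h

194.6


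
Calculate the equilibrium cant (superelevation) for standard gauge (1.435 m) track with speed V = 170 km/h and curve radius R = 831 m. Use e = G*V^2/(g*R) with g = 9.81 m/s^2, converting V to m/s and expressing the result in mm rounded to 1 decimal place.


Convert speed: V = 170 / 3.6 = 47.2222 m/s
Apply formula: e = 1.435 * 47.2222^2 / (9.81 * 831)
e = 1.435 * 2229.9383 / 8152.11
e = 0.392532 m = 392.5 mm

392.5
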